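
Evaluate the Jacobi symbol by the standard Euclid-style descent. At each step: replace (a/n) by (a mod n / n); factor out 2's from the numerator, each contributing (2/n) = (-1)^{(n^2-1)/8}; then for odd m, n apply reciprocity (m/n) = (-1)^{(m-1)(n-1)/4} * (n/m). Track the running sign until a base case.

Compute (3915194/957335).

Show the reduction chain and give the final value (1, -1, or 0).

(3915194/957335) = (85854/957335)   [reduce mod 957335]
85854 = 2^1·42927; (2/957335) = +1 since 957335 mod 8 = 7, so (85854/957335) = (+1)^1·(42927/957335); sign now +1
reciprocity: (42927/957335) = -1·(957335/42927) since 42927 mod 4 = 3, 957335 mod 4 = 3; sign now -1
(957335/42927) = (12941/42927)   [reduce mod 42927]
reciprocity: (12941/42927) = +1·(42927/12941) since 12941 mod 4 = 1, 42927 mod 4 = 3; sign now -1
(42927/12941) = (4104/12941)   [reduce mod 12941]
4104 = 2^3·513; (2/12941) = -1 since 12941 mod 8 = 5, so (4104/12941) = (-1)^3·(513/12941); sign now +1
reciprocity: (513/12941) = +1·(12941/513) since 513 mod 4 = 1, 12941 mod 4 = 1; sign now +1
(12941/513) = (116/513)   [reduce mod 513]
116 = 2^2·29; (2/513) = +1 since 513 mod 8 = 1, so (116/513) = (+1)^2·(29/513); sign now +1
reciprocity: (29/513) = +1·(513/29) since 29 mod 4 = 1, 513 mod 4 = 1; sign now +1
(513/29) = (20/29)   [reduce mod 29]
20 = 2^2·5; (2/29) = -1 since 29 mod 8 = 5, so (20/29) = (-1)^2·(5/29); sign now +1
reciprocity: (5/29) = +1·(29/5) since 5 mod 4 = 1, 29 mod 4 = 1; sign now +1
(29/5) = (4/5)   [reduce mod 5]
4 = 2^2·1; (2/5) = -1 since 5 mod 8 = 5, so (4/5) = (-1)^2·(1/5); sign now +1
(1/5) = 1; final value = sign = +1

1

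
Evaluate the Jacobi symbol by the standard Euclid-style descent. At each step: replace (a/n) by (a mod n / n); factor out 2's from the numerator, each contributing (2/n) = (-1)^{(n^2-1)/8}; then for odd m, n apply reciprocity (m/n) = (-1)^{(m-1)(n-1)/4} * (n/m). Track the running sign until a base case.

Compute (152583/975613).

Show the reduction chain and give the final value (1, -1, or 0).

flip (152583/975613) -> (975613/152583): both odd, 152583 mod 4 = 3, 975613 mod 4 = 1, so the flip contributes +1; sign now +1
(975613/152583): 975613 mod 152583 = 60115, so (975613/152583) = (60115/152583)
flip (60115/152583) -> (152583/60115): both odd, 60115 mod 4 = 3, 152583 mod 4 = 3, so the flip contributes -1; sign now -1
(152583/60115): 152583 mod 60115 = 32353, so (152583/60115) = (32353/60115)
flip (32353/60115) -> (60115/32353): both odd, 32353 mod 4 = 1, 60115 mod 4 = 3, so the flip contributes +1; sign now -1
(60115/32353): 60115 mod 32353 = 27762, so (60115/32353) = (27762/32353)
factor out 2^1: 27762 = 2^1·13881; with 32353 mod 8 = 1, (2/32353) = +1; sign now -1; continue with (13881/32353)
flip (13881/32353) -> (32353/13881): both odd, 13881 mod 4 = 1, 32353 mod 4 = 1, so the flip contributes +1; sign now -1
(32353/13881): 32353 mod 13881 = 4591, so (32353/13881) = (4591/13881)
flip (4591/13881) -> (13881/4591): both odd, 4591 mod 4 = 3, 13881 mod 4 = 1, so the flip contributes +1; sign now -1
(13881/4591): 13881 mod 4591 = 108, so (13881/4591) = (108/4591)
factor out 2^2: 108 = 2^2·27; with 4591 mod 8 = 7, (2/4591) = +1; sign now -1; continue with (27/4591)
flip (27/4591) -> (4591/27): both odd, 27 mod 4 = 3, 4591 mod 4 = 3, so the flip contributes -1; sign now +1
(4591/27): 4591 mod 27 = 1, so (4591/27) = (1/27)
reached (1/27) = 1, so the symbol is +1

1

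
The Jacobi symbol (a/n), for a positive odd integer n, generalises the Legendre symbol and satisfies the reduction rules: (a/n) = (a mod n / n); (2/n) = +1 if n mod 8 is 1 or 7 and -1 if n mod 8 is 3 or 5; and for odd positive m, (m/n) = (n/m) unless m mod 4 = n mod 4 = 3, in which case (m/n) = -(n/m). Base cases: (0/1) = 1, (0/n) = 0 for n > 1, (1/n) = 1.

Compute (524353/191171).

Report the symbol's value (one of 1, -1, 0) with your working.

1

(524353/191171): 524353 mod 191171 = 142011, so (524353/191171) = (142011/191171)
flip (142011/191171) -> (191171/142011): both odd, 142011 mod 4 = 3, 191171 mod 4 = 3, so the flip contributes -1; sign now -1
(191171/142011): 191171 mod 142011 = 49160, so (191171/142011) = (49160/142011)
factor out 2^3: 49160 = 2^3·6145; with 142011 mod 8 = 3, (2/142011) = -1; sign now +1; continue with (6145/142011)
flip (6145/142011) -> (142011/6145): both odd, 6145 mod 4 = 1, 142011 mod 4 = 3, so the flip contributes +1; sign now +1
(142011/6145): 142011 mod 6145 = 676, so (142011/6145) = (676/6145)
factor out 2^2: 676 = 2^2·169; with 6145 mod 8 = 1, (2/6145) = +1; sign now +1; continue with (169/6145)
flip (169/6145) -> (6145/169): both odd, 169 mod 4 = 1, 6145 mod 4 = 1, so the flip contributes +1; sign now +1
(6145/169): 6145 mod 169 = 61, so (6145/169) = (61/169)
flip (61/169) -> (169/61): both odd, 61 mod 4 = 1, 169 mod 4 = 1, so the flip contributes +1; sign now +1
(169/61): 169 mod 61 = 47, so (169/61) = (47/61)
flip (47/61) -> (61/47): both odd, 47 mod 4 = 3, 61 mod 4 = 1, so the flip contributes +1; sign now +1
(61/47): 61 mod 47 = 14, so (61/47) = (14/47)
factor out 2^1: 14 = 2^1·7; with 47 mod 8 = 7, (2/47) = +1; sign now +1; continue with (7/47)
flip (7/47) -> (47/7): both odd, 7 mod 4 = 3, 47 mod 4 = 3, so the flip contributes -1; sign now -1
(47/7): 47 mod 7 = 5, so (47/7) = (5/7)
flip (5/7) -> (7/5): both odd, 5 mod 4 = 1, 7 mod 4 = 3, so the flip contributes +1; sign now -1
(7/5): 7 mod 5 = 2, so (7/5) = (2/5)
factor out 2^1: 2 = 2^1·1; with 5 mod 8 = 5, (2/5) = -1; sign now +1; continue with (1/5)
reached (1/5) = 1, so the symbol is +1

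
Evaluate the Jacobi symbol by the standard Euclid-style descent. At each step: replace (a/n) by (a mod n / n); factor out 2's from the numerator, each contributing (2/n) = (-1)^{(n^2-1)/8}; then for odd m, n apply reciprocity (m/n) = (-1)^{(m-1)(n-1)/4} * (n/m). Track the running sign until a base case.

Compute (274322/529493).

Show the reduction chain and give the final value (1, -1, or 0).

factor out 2^1: 274322 = 2^1·137161; with 529493 mod 8 = 5, (2/529493) = -1; sign now -1; continue with (137161/529493)
flip (137161/529493) -> (529493/137161): both odd, 137161 mod 4 = 1, 529493 mod 4 = 1, so the flip contributes +1; sign now -1
(529493/137161): 529493 mod 137161 = 118010, so (529493/137161) = (118010/137161)
factor out 2^1: 118010 = 2^1·59005; with 137161 mod 8 = 1, (2/137161) = +1; sign now -1; continue with (59005/137161)
flip (59005/137161) -> (137161/59005): both odd, 59005 mod 4 = 1, 137161 mod 4 = 1, so the flip contributes +1; sign now -1
(137161/59005): 137161 mod 59005 = 19151, so (137161/59005) = (19151/59005)
flip (19151/59005) -> (59005/19151): both odd, 19151 mod 4 = 3, 59005 mod 4 = 1, so the flip contributes +1; sign now -1
(59005/19151): 59005 mod 19151 = 1552, so (59005/19151) = (1552/19151)
factor out 2^4: 1552 = 2^4·97; with 19151 mod 8 = 7, (2/19151) = +1; sign now -1; continue with (97/19151)
flip (97/19151) -> (19151/97): both odd, 97 mod 4 = 1, 19151 mod 4 = 3, so the flip contributes +1; sign now -1
(19151/97): 19151 mod 97 = 42, so (19151/97) = (42/97)
factor out 2^1: 42 = 2^1·21; with 97 mod 8 = 1, (2/97) = +1; sign now -1; continue with (21/97)
flip (21/97) -> (97/21): both odd, 21 mod 4 = 1, 97 mod 4 = 1, so the flip contributes +1; sign now -1
(97/21): 97 mod 21 = 13, so (97/21) = (13/21)
flip (13/21) -> (21/13): both odd, 13 mod 4 = 1, 21 mod 4 = 1, so the flip contributes +1; sign now -1
(21/13): 21 mod 13 = 8, so (21/13) = (8/13)
factor out 2^3: 8 = 2^3·1; with 13 mod 8 = 5, (2/13) = -1; sign now +1; continue with (1/13)
reached (1/13) = 1, so the symbol is +1

1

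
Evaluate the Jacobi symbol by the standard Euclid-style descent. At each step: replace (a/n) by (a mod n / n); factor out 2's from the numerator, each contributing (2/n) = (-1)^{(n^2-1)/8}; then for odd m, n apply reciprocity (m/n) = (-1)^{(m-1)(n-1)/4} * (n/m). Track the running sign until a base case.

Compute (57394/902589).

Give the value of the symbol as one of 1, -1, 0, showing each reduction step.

57394 = 2^1·28697; (2/902589) = -1 since 902589 mod 8 = 5, so (57394/902589) = (-1)^1·(28697/902589); sign now -1
reciprocity: (28697/902589) = +1·(902589/28697) since 28697 mod 4 = 1, 902589 mod 4 = 1; sign now -1
(902589/28697) = (12982/28697)   [reduce mod 28697]
12982 = 2^1·6491; (2/28697) = +1 since 28697 mod 8 = 1, so (12982/28697) = (+1)^1·(6491/28697); sign now -1
reciprocity: (6491/28697) = +1·(28697/6491) since 6491 mod 4 = 3, 28697 mod 4 = 1; sign now -1
(28697/6491) = (2733/6491)   [reduce mod 6491]
reciprocity: (2733/6491) = +1·(6491/2733) since 2733 mod 4 = 1, 6491 mod 4 = 3; sign now -1
(6491/2733) = (1025/2733)   [reduce mod 2733]
reciprocity: (1025/2733) = +1·(2733/1025) since 1025 mod 4 = 1, 2733 mod 4 = 1; sign now -1
(2733/1025) = (683/1025)   [reduce mod 1025]
reciprocity: (683/1025) = +1·(1025/683) since 683 mod 4 = 3, 1025 mod 4 = 1; sign now -1
(1025/683) = (342/683)   [reduce mod 683]
342 = 2^1·171; (2/683) = -1 since 683 mod 8 = 3, so (342/683) = (-1)^1·(171/683); sign now +1
reciprocity: (171/683) = -1·(683/171) since 171 mod 4 = 3, 683 mod 4 = 3; sign now -1
(683/171) = (170/171)   [reduce mod 171]
170 = 2^1·85; (2/171) = -1 since 171 mod 8 = 3, so (170/171) = (-1)^1·(85/171); sign now +1
reciprocity: (85/171) = +1·(171/85) since 85 mod 4 = 1, 171 mod 4 = 3; sign now +1
(171/85) = (1/85)   [reduce mod 85]
(1/85) = 1; final value = sign = +1

1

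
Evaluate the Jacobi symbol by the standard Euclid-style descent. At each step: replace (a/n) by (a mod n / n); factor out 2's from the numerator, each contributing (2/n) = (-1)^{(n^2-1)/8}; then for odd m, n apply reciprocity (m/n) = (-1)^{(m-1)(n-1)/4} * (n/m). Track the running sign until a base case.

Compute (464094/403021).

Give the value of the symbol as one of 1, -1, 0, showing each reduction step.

(464094/403021): 464094 mod 403021 = 61073, so (464094/403021) = (61073/403021)
flip (61073/403021) -> (403021/61073): both odd, 61073 mod 4 = 1, 403021 mod 4 = 1, so the flip contributes +1; sign now +1
(403021/61073): 403021 mod 61073 = 36583, so (403021/61073) = (36583/61073)
flip (36583/61073) -> (61073/36583): both odd, 36583 mod 4 = 3, 61073 mod 4 = 1, so the flip contributes +1; sign now +1
(61073/36583): 61073 mod 36583 = 24490, so (61073/36583) = (24490/36583)
factor out 2^1: 24490 = 2^1·12245; with 36583 mod 8 = 7, (2/36583) = +1; sign now +1; continue with (12245/36583)
flip (12245/36583) -> (36583/12245): both odd, 12245 mod 4 = 1, 36583 mod 4 = 3, so the flip contributes +1; sign now +1
(36583/12245): 36583 mod 12245 = 12093, so (36583/12245) = (12093/12245)
flip (12093/12245) -> (12245/12093): both odd, 12093 mod 4 = 1, 12245 mod 4 = 1, so the flip contributes +1; sign now +1
(12245/12093): 12245 mod 12093 = 152, so (12245/12093) = (152/12093)
factor out 2^3: 152 = 2^3·19; with 12093 mod 8 = 5, (2/12093) = -1; sign now -1; continue with (19/12093)
flip (19/12093) -> (12093/19): both odd, 19 mod 4 = 3, 12093 mod 4 = 1, so the flip contributes +1; sign now -1
(12093/19): 12093 mod 19 = 9, so (12093/19) = (9/19)
flip (9/19) -> (19/9): both odd, 9 mod 4 = 1, 19 mod 4 = 3, so the flip contributes +1; sign now -1
(19/9): 19 mod 9 = 1, so (19/9) = (1/9)
reached (1/9) = 1, so the symbol is -1

-1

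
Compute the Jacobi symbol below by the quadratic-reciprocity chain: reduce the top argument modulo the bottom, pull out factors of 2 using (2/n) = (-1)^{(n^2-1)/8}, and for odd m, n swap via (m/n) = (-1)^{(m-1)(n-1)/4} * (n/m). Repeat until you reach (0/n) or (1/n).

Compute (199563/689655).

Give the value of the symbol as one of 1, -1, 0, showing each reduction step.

0

flip (199563/689655) -> (689655/199563): both odd, 199563 mod 4 = 3, 689655 mod 4 = 3, so the flip contributes -1; sign now -1
(689655/199563): 689655 mod 199563 = 90966, so (689655/199563) = (90966/199563)
factor out 2^1: 90966 = 2^1·45483; with 199563 mod 8 = 3, (2/199563) = -1; sign now +1; continue with (45483/199563)
flip (45483/199563) -> (199563/45483): both odd, 45483 mod 4 = 3, 199563 mod 4 = 3, so the flip contributes -1; sign now -1
(199563/45483): 199563 mod 45483 = 17631, so (199563/45483) = (17631/45483)
flip (17631/45483) -> (45483/17631): both odd, 17631 mod 4 = 3, 45483 mod 4 = 3, so the flip contributes -1; sign now +1
(45483/17631): 45483 mod 17631 = 10221, so (45483/17631) = (10221/17631)
flip (10221/17631) -> (17631/10221): both odd, 10221 mod 4 = 1, 17631 mod 4 = 3, so the flip contributes +1; sign now +1
(17631/10221): 17631 mod 10221 = 7410, so (17631/10221) = (7410/10221)
factor out 2^1: 7410 = 2^1·3705; with 10221 mod 8 = 5, (2/10221) = -1; sign now -1; continue with (3705/10221)
flip (3705/10221) -> (10221/3705): both odd, 3705 mod 4 = 1, 10221 mod 4 = 1, so the flip contributes +1; sign now -1
(10221/3705): 10221 mod 3705 = 2811, so (10221/3705) = (2811/3705)
flip (2811/3705) -> (3705/2811): both odd, 2811 mod 4 = 3, 3705 mod 4 = 1, so the flip contributes +1; sign now -1
(3705/2811): 3705 mod 2811 = 894, so (3705/2811) = (894/2811)
factor out 2^1: 894 = 2^1·447; with 2811 mod 8 = 3, (2/2811) = -1; sign now +1; continue with (447/2811)
flip (447/2811) -> (2811/447): both odd, 447 mod 4 = 3, 2811 mod 4 = 3, so the flip contributes -1; sign now -1
(2811/447): 2811 mod 447 = 129, so (2811/447) = (129/447)
flip (129/447) -> (447/129): both odd, 129 mod 4 = 1, 447 mod 4 = 3, so the flip contributes +1; sign now -1
(447/129): 447 mod 129 = 60, so (447/129) = (60/129)
factor out 2^2: 60 = 2^2·15; with 129 mod 8 = 1, (2/129) = +1; sign now -1; continue with (15/129)
flip (15/129) -> (129/15): both odd, 15 mod 4 = 3, 129 mod 4 = 1, so the flip contributes +1; sign now -1
(129/15): 129 mod 15 = 9, so (129/15) = (9/15)
flip (9/15) -> (15/9): both odd, 9 mod 4 = 1, 15 mod 4 = 3, so the flip contributes +1; sign now -1
(15/9): 15 mod 9 = 6, so (15/9) = (6/9)
factor out 2^1: 6 = 2^1·3; with 9 mod 8 = 1, (2/9) = +1; sign now -1; continue with (3/9)
flip (3/9) -> (9/3): both odd, 3 mod 4 = 3, 9 mod 4 = 1, so the flip contributes +1; sign now -1
(9/3): 9 mod 3 = 0, so (9/3) = (0/3)
reached (0/3); gcd(a, n) > 1, so (0/3) = 0 and the symbol is 0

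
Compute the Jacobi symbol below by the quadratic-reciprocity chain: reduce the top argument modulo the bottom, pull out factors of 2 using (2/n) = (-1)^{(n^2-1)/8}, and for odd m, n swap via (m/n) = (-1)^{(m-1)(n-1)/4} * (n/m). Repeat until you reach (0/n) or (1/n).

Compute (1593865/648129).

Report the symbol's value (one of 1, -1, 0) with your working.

(1593865/648129) = (297607/648129)   [reduce mod 648129]
reciprocity: (297607/648129) = +1·(648129/297607) since 297607 mod 4 = 3, 648129 mod 4 = 1; sign now +1
(648129/297607) = (52915/297607)   [reduce mod 297607]
reciprocity: (52915/297607) = -1·(297607/52915) since 52915 mod 4 = 3, 297607 mod 4 = 3; sign now -1
(297607/52915) = (33032/52915)   [reduce mod 52915]
33032 = 2^3·4129; (2/52915) = -1 since 52915 mod 8 = 3, so (33032/52915) = (-1)^3·(4129/52915); sign now +1
reciprocity: (4129/52915) = +1·(52915/4129) since 4129 mod 4 = 1, 52915 mod 4 = 3; sign now +1
(52915/4129) = (3367/4129)   [reduce mod 4129]
reciprocity: (3367/4129) = +1·(4129/3367) since 3367 mod 4 = 3, 4129 mod 4 = 1; sign now +1
(4129/3367) = (762/3367)   [reduce mod 3367]
762 = 2^1·381; (2/3367) = +1 since 3367 mod 8 = 7, so (762/3367) = (+1)^1·(381/3367); sign now +1
reciprocity: (381/3367) = +1·(3367/381) since 381 mod 4 = 1, 3367 mod 4 = 3; sign now +1
(3367/381) = (319/381)   [reduce mod 381]
reciprocity: (319/381) = +1·(381/319) since 319 mod 4 = 3, 381 mod 4 = 1; sign now +1
(381/319) = (62/319)   [reduce mod 319]
62 = 2^1·31; (2/319) = +1 since 319 mod 8 = 7, so (62/319) = (+1)^1·(31/319); sign now +1
reciprocity: (31/319) = -1·(319/31) since 31 mod 4 = 3, 319 mod 4 = 3; sign now -1
(319/31) = (9/31)   [reduce mod 31]
reciprocity: (9/31) = +1·(31/9) since 9 mod 4 = 1, 31 mod 4 = 3; sign now -1
(31/9) = (4/9)   [reduce mod 9]
4 = 2^2·1; (2/9) = +1 since 9 mod 8 = 1, so (4/9) = (+1)^2·(1/9); sign now -1
(1/9) = 1; final value = sign = -1

-1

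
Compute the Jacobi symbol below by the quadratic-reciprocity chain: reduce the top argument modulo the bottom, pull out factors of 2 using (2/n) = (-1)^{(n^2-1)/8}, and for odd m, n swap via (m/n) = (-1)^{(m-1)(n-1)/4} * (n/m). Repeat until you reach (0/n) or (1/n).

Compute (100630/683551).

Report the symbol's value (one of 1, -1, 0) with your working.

100630 = 2^1·50315; (2/683551) = +1 since 683551 mod 8 = 7, so (100630/683551) = (+1)^1·(50315/683551); sign now +1
reciprocity: (50315/683551) = -1·(683551/50315) since 50315 mod 4 = 3, 683551 mod 4 = 3; sign now -1
(683551/50315) = (29456/50315)   [reduce mod 50315]
29456 = 2^4·1841; (2/50315) = -1 since 50315 mod 8 = 3, so (29456/50315) = (-1)^4·(1841/50315); sign now -1
reciprocity: (1841/50315) = +1·(50315/1841) since 1841 mod 4 = 1, 50315 mod 4 = 3; sign now -1
(50315/1841) = (608/1841)   [reduce mod 1841]
608 = 2^5·19; (2/1841) = +1 since 1841 mod 8 = 1, so (608/1841) = (+1)^5·(19/1841); sign now -1
reciprocity: (19/1841) = +1·(1841/19) since 19 mod 4 = 3, 1841 mod 4 = 1; sign now -1
(1841/19) = (17/19)   [reduce mod 19]
reciprocity: (17/19) = +1·(19/17) since 17 mod 4 = 1, 19 mod 4 = 3; sign now -1
(19/17) = (2/17)   [reduce mod 17]
2 = 2^1·1; (2/17) = +1 since 17 mod 8 = 1, so (2/17) = (+1)^1·(1/17); sign now -1
(1/17) = 1; final value = sign = -1

-1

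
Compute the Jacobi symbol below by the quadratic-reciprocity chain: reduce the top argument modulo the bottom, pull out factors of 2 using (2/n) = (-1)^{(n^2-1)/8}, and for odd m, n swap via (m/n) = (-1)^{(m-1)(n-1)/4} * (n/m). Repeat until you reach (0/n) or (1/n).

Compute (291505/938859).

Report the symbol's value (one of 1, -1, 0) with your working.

flip (291505/938859) -> (938859/291505): both odd, 291505 mod 4 = 1, 938859 mod 4 = 3, so the flip contributes +1; sign now +1
(938859/291505): 938859 mod 291505 = 64344, so (938859/291505) = (64344/291505)
factor out 2^3: 64344 = 2^3·8043; with 291505 mod 8 = 1, (2/291505) = +1; sign now +1; continue with (8043/291505)
flip (8043/291505) -> (291505/8043): both odd, 8043 mod 4 = 3, 291505 mod 4 = 1, so the flip contributes +1; sign now +1
(291505/8043): 291505 mod 8043 = 1957, so (291505/8043) = (1957/8043)
flip (1957/8043) -> (8043/1957): both odd, 1957 mod 4 = 1, 8043 mod 4 = 3, so the flip contributes +1; sign now +1
(8043/1957): 8043 mod 1957 = 215, so (8043/1957) = (215/1957)
flip (215/1957) -> (1957/215): both odd, 215 mod 4 = 3, 1957 mod 4 = 1, so the flip contributes +1; sign now +1
(1957/215): 1957 mod 215 = 22, so (1957/215) = (22/215)
factor out 2^1: 22 = 2^1·11; with 215 mod 8 = 7, (2/215) = +1; sign now +1; continue with (11/215)
flip (11/215) -> (215/11): both odd, 11 mod 4 = 3, 215 mod 4 = 3, so the flip contributes -1; sign now -1
(215/11): 215 mod 11 = 6, so (215/11) = (6/11)
factor out 2^1: 6 = 2^1·3; with 11 mod 8 = 3, (2/11) = -1; sign now +1; continue with (3/11)
flip (3/11) -> (11/3): both odd, 3 mod 4 = 3, 11 mod 4 = 3, so the flip contributes -1; sign now -1
(11/3): 11 mod 3 = 2, so (11/3) = (2/3)
factor out 2^1: 2 = 2^1·1; with 3 mod 8 = 3, (2/3) = -1; sign now +1; continue with (1/3)
reached (1/3) = 1, so the symbol is +1

1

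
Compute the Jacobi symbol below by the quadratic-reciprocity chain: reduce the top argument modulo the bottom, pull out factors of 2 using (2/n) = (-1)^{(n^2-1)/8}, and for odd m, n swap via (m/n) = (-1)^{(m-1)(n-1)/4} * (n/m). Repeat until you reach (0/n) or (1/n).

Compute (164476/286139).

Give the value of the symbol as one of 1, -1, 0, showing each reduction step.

164476 = 2^2·41119; (2/286139) = -1 since 286139 mod 8 = 3, so (164476/286139) = (-1)^2·(41119/286139); sign now +1
reciprocity: (41119/286139) = -1·(286139/41119) since 41119 mod 4 = 3, 286139 mod 4 = 3; sign now -1
(286139/41119) = (39425/41119)   [reduce mod 41119]
reciprocity: (39425/41119) = +1·(41119/39425) since 39425 mod 4 = 1, 41119 mod 4 = 3; sign now -1
(41119/39425) = (1694/39425)   [reduce mod 39425]
1694 = 2^1·847; (2/39425) = +1 since 39425 mod 8 = 1, so (1694/39425) = (+1)^1·(847/39425); sign now -1
reciprocity: (847/39425) = +1·(39425/847) since 847 mod 4 = 3, 39425 mod 4 = 1; sign now -1
(39425/847) = (463/847)   [reduce mod 847]
reciprocity: (463/847) = -1·(847/463) since 463 mod 4 = 3, 847 mod 4 = 3; sign now +1
(847/463) = (384/463)   [reduce mod 463]
384 = 2^7·3; (2/463) = +1 since 463 mod 8 = 7, so (384/463) = (+1)^7·(3/463); sign now +1
reciprocity: (3/463) = -1·(463/3) since 3 mod 4 = 3, 463 mod 4 = 3; sign now -1
(463/3) = (1/3)   [reduce mod 3]
(1/3) = 1; final value = sign = -1

-1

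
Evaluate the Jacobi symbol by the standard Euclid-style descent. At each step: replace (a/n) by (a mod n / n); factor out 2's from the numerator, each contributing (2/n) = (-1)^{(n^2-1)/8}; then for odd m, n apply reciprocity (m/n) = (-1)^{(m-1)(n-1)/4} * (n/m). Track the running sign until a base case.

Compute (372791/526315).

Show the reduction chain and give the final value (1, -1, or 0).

flip (372791/526315) -> (526315/372791): both odd, 372791 mod 4 = 3, 526315 mod 4 = 3, so the flip contributes -1; sign now -1
(526315/372791): 526315 mod 372791 = 153524, so (526315/372791) = (153524/372791)
factor out 2^2: 153524 = 2^2·38381; with 372791 mod 8 = 7, (2/372791) = +1; sign now -1; continue with (38381/372791)
flip (38381/372791) -> (372791/38381): both odd, 38381 mod 4 = 1, 372791 mod 4 = 3, so the flip contributes +1; sign now -1
(372791/38381): 372791 mod 38381 = 27362, so (372791/38381) = (27362/38381)
factor out 2^1: 27362 = 2^1·13681; with 38381 mod 8 = 5, (2/38381) = -1; sign now +1; continue with (13681/38381)
flip (13681/38381) -> (38381/13681): both odd, 13681 mod 4 = 1, 38381 mod 4 = 1, so the flip contributes +1; sign now +1
(38381/13681): 38381 mod 13681 = 11019, so (38381/13681) = (11019/13681)
flip (11019/13681) -> (13681/11019): both odd, 11019 mod 4 = 3, 13681 mod 4 = 1, so the flip contributes +1; sign now +1
(13681/11019): 13681 mod 11019 = 2662, so (13681/11019) = (2662/11019)
factor out 2^1: 2662 = 2^1·1331; with 11019 mod 8 = 3, (2/11019) = -1; sign now -1; continue with (1331/11019)
flip (1331/11019) -> (11019/1331): both odd, 1331 mod 4 = 3, 11019 mod 4 = 3, so the flip contributes -1; sign now +1
(11019/1331): 11019 mod 1331 = 371, so (11019/1331) = (371/1331)
flip (371/1331) -> (1331/371): both odd, 371 mod 4 = 3, 1331 mod 4 = 3, so the flip contributes -1; sign now -1
(1331/371): 1331 mod 371 = 218, so (1331/371) = (218/371)
factor out 2^1: 218 = 2^1·109; with 371 mod 8 = 3, (2/371) = -1; sign now +1; continue with (109/371)
flip (109/371) -> (371/109): both odd, 109 mod 4 = 1, 371 mod 4 = 3, so the flip contributes +1; sign now +1
(371/109): 371 mod 109 = 44, so (371/109) = (44/109)
factor out 2^2: 44 = 2^2·11; with 109 mod 8 = 5, (2/109) = -1; sign now +1; continue with (11/109)
flip (11/109) -> (109/11): both odd, 11 mod 4 = 3, 109 mod 4 = 1, so the flip contributes +1; sign now +1
(109/11): 109 mod 11 = 10, so (109/11) = (10/11)
factor out 2^1: 10 = 2^1·5; with 11 mod 8 = 3, (2/11) = -1; sign now -1; continue with (5/11)
flip (5/11) -> (11/5): both odd, 5 mod 4 = 1, 11 mod 4 = 3, so the flip contributes +1; sign now -1
(11/5): 11 mod 5 = 1, so (11/5) = (1/5)
reached (1/5) = 1, so the symbol is -1

-1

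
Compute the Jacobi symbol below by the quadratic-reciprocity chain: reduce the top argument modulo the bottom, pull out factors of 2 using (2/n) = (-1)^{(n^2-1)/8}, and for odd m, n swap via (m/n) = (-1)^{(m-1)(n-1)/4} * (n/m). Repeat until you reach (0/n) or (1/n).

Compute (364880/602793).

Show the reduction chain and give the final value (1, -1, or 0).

364880 = 2^4·22805; (2/602793) = +1 since 602793 mod 8 = 1, so (364880/602793) = (+1)^4·(22805/602793); sign now +1
reciprocity: (22805/602793) = +1·(602793/22805) since 22805 mod 4 = 1, 602793 mod 4 = 1; sign now +1
(602793/22805) = (9863/22805)   [reduce mod 22805]
reciprocity: (9863/22805) = +1·(22805/9863) since 9863 mod 4 = 3, 22805 mod 4 = 1; sign now +1
(22805/9863) = (3079/9863)   [reduce mod 9863]
reciprocity: (3079/9863) = -1·(9863/3079) since 3079 mod 4 = 3, 9863 mod 4 = 3; sign now -1
(9863/3079) = (626/3079)   [reduce mod 3079]
626 = 2^1·313; (2/3079) = +1 since 3079 mod 8 = 7, so (626/3079) = (+1)^1·(313/3079); sign now -1
reciprocity: (313/3079) = +1·(3079/313) since 313 mod 4 = 1, 3079 mod 4 = 3; sign now -1
(3079/313) = (262/313)   [reduce mod 313]
262 = 2^1·131; (2/313) = +1 since 313 mod 8 = 1, so (262/313) = (+1)^1·(131/313); sign now -1
reciprocity: (131/313) = +1·(313/131) since 131 mod 4 = 3, 313 mod 4 = 1; sign now -1
(313/131) = (51/131)   [reduce mod 131]
reciprocity: (51/131) = -1·(131/51) since 51 mod 4 = 3, 131 mod 4 = 3; sign now +1
(131/51) = (29/51)   [reduce mod 51]
reciprocity: (29/51) = +1·(51/29) since 29 mod 4 = 1, 51 mod 4 = 3; sign now +1
(51/29) = (22/29)   [reduce mod 29]
22 = 2^1·11; (2/29) = -1 since 29 mod 8 = 5, so (22/29) = (-1)^1·(11/29); sign now -1
reciprocity: (11/29) = +1·(29/11) since 11 mod 4 = 3, 29 mod 4 = 1; sign now -1
(29/11) = (7/11)   [reduce mod 11]
reciprocity: (7/11) = -1·(11/7) since 7 mod 4 = 3, 11 mod 4 = 3; sign now +1
(11/7) = (4/7)   [reduce mod 7]
4 = 2^2·1; (2/7) = +1 since 7 mod 8 = 7, so (4/7) = (+1)^2·(1/7); sign now +1
(1/7) = 1; final value = sign = +1

1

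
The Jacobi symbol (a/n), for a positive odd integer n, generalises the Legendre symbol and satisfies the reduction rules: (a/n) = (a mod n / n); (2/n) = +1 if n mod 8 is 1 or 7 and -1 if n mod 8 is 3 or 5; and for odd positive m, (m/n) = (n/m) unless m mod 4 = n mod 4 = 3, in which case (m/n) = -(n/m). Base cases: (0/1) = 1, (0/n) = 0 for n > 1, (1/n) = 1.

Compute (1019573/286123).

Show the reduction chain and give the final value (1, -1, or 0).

-1

(1019573/286123) = (161204/286123)   [reduce mod 286123]
161204 = 2^2·40301; (2/286123) = -1 since 286123 mod 8 = 3, so (161204/286123) = (-1)^2·(40301/286123); sign now +1
reciprocity: (40301/286123) = +1·(286123/40301) since 40301 mod 4 = 1, 286123 mod 4 = 3; sign now +1
(286123/40301) = (4016/40301)   [reduce mod 40301]
4016 = 2^4·251; (2/40301) = -1 since 40301 mod 8 = 5, so (4016/40301) = (-1)^4·(251/40301); sign now +1
reciprocity: (251/40301) = +1·(40301/251) since 251 mod 4 = 3, 40301 mod 4 = 1; sign now +1
(40301/251) = (141/251)   [reduce mod 251]
reciprocity: (141/251) = +1·(251/141) since 141 mod 4 = 1, 251 mod 4 = 3; sign now +1
(251/141) = (110/141)   [reduce mod 141]
110 = 2^1·55; (2/141) = -1 since 141 mod 8 = 5, so (110/141) = (-1)^1·(55/141); sign now -1
reciprocity: (55/141) = +1·(141/55) since 55 mod 4 = 3, 141 mod 4 = 1; sign now -1
(141/55) = (31/55)   [reduce mod 55]
reciprocity: (31/55) = -1·(55/31) since 31 mod 4 = 3, 55 mod 4 = 3; sign now +1
(55/31) = (24/31)   [reduce mod 31]
24 = 2^3·3; (2/31) = +1 since 31 mod 8 = 7, so (24/31) = (+1)^3·(3/31); sign now +1
reciprocity: (3/31) = -1·(31/3) since 3 mod 4 = 3, 31 mod 4 = 3; sign now -1
(31/3) = (1/3)   [reduce mod 3]
(1/3) = 1; final value = sign = -1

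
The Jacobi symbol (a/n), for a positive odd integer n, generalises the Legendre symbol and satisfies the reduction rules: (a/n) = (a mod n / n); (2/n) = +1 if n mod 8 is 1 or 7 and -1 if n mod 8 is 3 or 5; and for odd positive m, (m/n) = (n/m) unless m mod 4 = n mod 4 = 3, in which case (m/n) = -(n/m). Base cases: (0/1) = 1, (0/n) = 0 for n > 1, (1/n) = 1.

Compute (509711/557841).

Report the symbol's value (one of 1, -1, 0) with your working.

flip (509711/557841) -> (557841/509711): both odd, 509711 mod 4 = 3, 557841 mod 4 = 1, so the flip contributes +1; sign now +1
(557841/509711): 557841 mod 509711 = 48130, so (557841/509711) = (48130/509711)
factor out 2^1: 48130 = 2^1·24065; with 509711 mod 8 = 7, (2/509711) = +1; sign now +1; continue with (24065/509711)
flip (24065/509711) -> (509711/24065): both odd, 24065 mod 4 = 1, 509711 mod 4 = 3, so the flip contributes +1; sign now +1
(509711/24065): 509711 mod 24065 = 4346, so (509711/24065) = (4346/24065)
factor out 2^1: 4346 = 2^1·2173; with 24065 mod 8 = 1, (2/24065) = +1; sign now +1; continue with (2173/24065)
flip (2173/24065) -> (24065/2173): both odd, 2173 mod 4 = 1, 24065 mod 4 = 1, so the flip contributes +1; sign now +1
(24065/2173): 24065 mod 2173 = 162, so (24065/2173) = (162/2173)
factor out 2^1: 162 = 2^1·81; with 2173 mod 8 = 5, (2/2173) = -1; sign now -1; continue with (81/2173)
flip (81/2173) -> (2173/81): both odd, 81 mod 4 = 1, 2173 mod 4 = 1, so the flip contributes +1; sign now -1
(2173/81): 2173 mod 81 = 67, so (2173/81) = (67/81)
flip (67/81) -> (81/67): both odd, 67 mod 4 = 3, 81 mod 4 = 1, so the flip contributes +1; sign now -1
(81/67): 81 mod 67 = 14, so (81/67) = (14/67)
factor out 2^1: 14 = 2^1·7; with 67 mod 8 = 3, (2/67) = -1; sign now +1; continue with (7/67)
flip (7/67) -> (67/7): both odd, 7 mod 4 = 3, 67 mod 4 = 3, so the flip contributes -1; sign now -1
(67/7): 67 mod 7 = 4, so (67/7) = (4/7)
factor out 2^2: 4 = 2^2·1; with 7 mod 8 = 7, (2/7) = +1; sign now -1; continue with (1/7)
reached (1/7) = 1, so the symbol is -1

-1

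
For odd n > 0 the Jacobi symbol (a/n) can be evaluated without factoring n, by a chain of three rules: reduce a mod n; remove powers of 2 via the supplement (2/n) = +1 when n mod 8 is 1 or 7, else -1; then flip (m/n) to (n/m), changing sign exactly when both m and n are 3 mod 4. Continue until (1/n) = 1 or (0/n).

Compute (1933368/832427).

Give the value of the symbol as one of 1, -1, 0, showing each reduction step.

1

(1933368/832427): 1933368 mod 832427 = 268514, so (1933368/832427) = (268514/832427)
factor out 2^1: 268514 = 2^1·134257; with 832427 mod 8 = 3, (2/832427) = -1; sign now -1; continue with (134257/832427)
flip (134257/832427) -> (832427/134257): both odd, 134257 mod 4 = 1, 832427 mod 4 = 3, so the flip contributes +1; sign now -1
(832427/134257): 832427 mod 134257 = 26885, so (832427/134257) = (26885/134257)
flip (26885/134257) -> (134257/26885): both odd, 26885 mod 4 = 1, 134257 mod 4 = 1, so the flip contributes +1; sign now -1
(134257/26885): 134257 mod 26885 = 26717, so (134257/26885) = (26717/26885)
flip (26717/26885) -> (26885/26717): both odd, 26717 mod 4 = 1, 26885 mod 4 = 1, so the flip contributes +1; sign now -1
(26885/26717): 26885 mod 26717 = 168, so (26885/26717) = (168/26717)
factor out 2^3: 168 = 2^3·21; with 26717 mod 8 = 5, (2/26717) = -1; sign now +1; continue with (21/26717)
flip (21/26717) -> (26717/21): both odd, 21 mod 4 = 1, 26717 mod 4 = 1, so the flip contributes +1; sign now +1
(26717/21): 26717 mod 21 = 5, so (26717/21) = (5/21)
flip (5/21) -> (21/5): both odd, 5 mod 4 = 1, 21 mod 4 = 1, so the flip contributes +1; sign now +1
(21/5): 21 mod 5 = 1, so (21/5) = (1/5)
reached (1/5) = 1, so the symbol is +1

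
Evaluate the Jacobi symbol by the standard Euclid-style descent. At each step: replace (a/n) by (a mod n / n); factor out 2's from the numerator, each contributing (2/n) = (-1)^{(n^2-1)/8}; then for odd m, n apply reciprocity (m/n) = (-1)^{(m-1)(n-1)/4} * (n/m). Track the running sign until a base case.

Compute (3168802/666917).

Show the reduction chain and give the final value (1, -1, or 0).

(3168802/666917): 3168802 mod 666917 = 501134, so (3168802/666917) = (501134/666917)
factor out 2^1: 501134 = 2^1·250567; with 666917 mod 8 = 5, (2/666917) = -1; sign now -1; continue with (250567/666917)
flip (250567/666917) -> (666917/250567): both odd, 250567 mod 4 = 3, 666917 mod 4 = 1, so the flip contributes +1; sign now -1
(666917/250567): 666917 mod 250567 = 165783, so (666917/250567) = (165783/250567)
flip (165783/250567) -> (250567/165783): both odd, 165783 mod 4 = 3, 250567 mod 4 = 3, so the flip contributes -1; sign now +1
(250567/165783): 250567 mod 165783 = 84784, so (250567/165783) = (84784/165783)
factor out 2^4: 84784 = 2^4·5299; with 165783 mod 8 = 7, (2/165783) = +1; sign now +1; continue with (5299/165783)
flip (5299/165783) -> (165783/5299): both odd, 5299 mod 4 = 3, 165783 mod 4 = 3, so the flip contributes -1; sign now -1
(165783/5299): 165783 mod 5299 = 1514, so (165783/5299) = (1514/5299)
factor out 2^1: 1514 = 2^1·757; with 5299 mod 8 = 3, (2/5299) = -1; sign now +1; continue with (757/5299)
flip (757/5299) -> (5299/757): both odd, 757 mod 4 = 1, 5299 mod 4 = 3, so the flip contributes +1; sign now +1
(5299/757): 5299 mod 757 = 0, so (5299/757) = (0/757)
reached (0/757); gcd(a, n) > 1, so (0/757) = 0 and the symbol is 0

0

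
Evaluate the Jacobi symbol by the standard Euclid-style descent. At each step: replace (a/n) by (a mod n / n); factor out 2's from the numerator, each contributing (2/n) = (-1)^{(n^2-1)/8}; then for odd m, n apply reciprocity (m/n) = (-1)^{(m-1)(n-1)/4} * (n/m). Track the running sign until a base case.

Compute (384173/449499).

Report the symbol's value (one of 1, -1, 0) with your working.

reciprocity: (384173/449499) = +1·(449499/384173) since 384173 mod 4 = 1, 449499 mod 4 = 3; sign now +1
(449499/384173) = (65326/384173)   [reduce mod 384173]
65326 = 2^1·32663; (2/384173) = -1 since 384173 mod 8 = 5, so (65326/384173) = (-1)^1·(32663/384173); sign now -1
reciprocity: (32663/384173) = +1·(384173/32663) since 32663 mod 4 = 3, 384173 mod 4 = 1; sign now -1
(384173/32663) = (24880/32663)   [reduce mod 32663]
24880 = 2^4·1555; (2/32663) = +1 since 32663 mod 8 = 7, so (24880/32663) = (+1)^4·(1555/32663); sign now -1
reciprocity: (1555/32663) = -1·(32663/1555) since 1555 mod 4 = 3, 32663 mod 4 = 3; sign now +1
(32663/1555) = (8/1555)   [reduce mod 1555]
8 = 2^3·1; (2/1555) = -1 since 1555 mod 8 = 3, so (8/1555) = (-1)^3·(1/1555); sign now -1
(1/1555) = 1; final value = sign = -1

-1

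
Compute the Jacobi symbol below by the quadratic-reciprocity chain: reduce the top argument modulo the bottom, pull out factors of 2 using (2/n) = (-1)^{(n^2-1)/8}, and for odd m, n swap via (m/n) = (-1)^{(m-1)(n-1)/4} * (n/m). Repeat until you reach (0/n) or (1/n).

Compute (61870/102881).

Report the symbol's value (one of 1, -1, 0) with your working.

61870 = 2^1·30935; (2/102881) = +1 since 102881 mod 8 = 1, so (61870/102881) = (+1)^1·(30935/102881); sign now +1
reciprocity: (30935/102881) = +1·(102881/30935) since 30935 mod 4 = 3, 102881 mod 4 = 1; sign now +1
(102881/30935) = (10076/30935)   [reduce mod 30935]
10076 = 2^2·2519; (2/30935) = +1 since 30935 mod 8 = 7, so (10076/30935) = (+1)^2·(2519/30935); sign now +1
reciprocity: (2519/30935) = -1·(30935/2519) since 2519 mod 4 = 3, 30935 mod 4 = 3; sign now -1
(30935/2519) = (707/2519)   [reduce mod 2519]
reciprocity: (707/2519) = -1·(2519/707) since 707 mod 4 = 3, 2519 mod 4 = 3; sign now +1
(2519/707) = (398/707)   [reduce mod 707]
398 = 2^1·199; (2/707) = -1 since 707 mod 8 = 3, so (398/707) = (-1)^1·(199/707); sign now -1
reciprocity: (199/707) = -1·(707/199) since 199 mod 4 = 3, 707 mod 4 = 3; sign now +1
(707/199) = (110/199)   [reduce mod 199]
110 = 2^1·55; (2/199) = +1 since 199 mod 8 = 7, so (110/199) = (+1)^1·(55/199); sign now +1
reciprocity: (55/199) = -1·(199/55) since 55 mod 4 = 3, 199 mod 4 = 3; sign now -1
(199/55) = (34/55)   [reduce mod 55]
34 = 2^1·17; (2/55) = +1 since 55 mod 8 = 7, so (34/55) = (+1)^1·(17/55); sign now -1
reciprocity: (17/55) = +1·(55/17) since 17 mod 4 = 1, 55 mod 4 = 3; sign now -1
(55/17) = (4/17)   [reduce mod 17]
4 = 2^2·1; (2/17) = +1 since 17 mod 8 = 1, so (4/17) = (+1)^2·(1/17); sign now -1
(1/17) = 1; final value = sign = -1

-1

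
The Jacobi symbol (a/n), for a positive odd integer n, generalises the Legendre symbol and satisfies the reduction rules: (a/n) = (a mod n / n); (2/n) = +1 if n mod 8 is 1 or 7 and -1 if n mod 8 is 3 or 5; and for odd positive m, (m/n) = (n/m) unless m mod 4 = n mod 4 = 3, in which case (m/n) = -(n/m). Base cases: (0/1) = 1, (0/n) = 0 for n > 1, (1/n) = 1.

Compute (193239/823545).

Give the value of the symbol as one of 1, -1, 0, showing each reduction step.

flip (193239/823545) -> (823545/193239): both odd, 193239 mod 4 = 3, 823545 mod 4 = 1, so the flip contributes +1; sign now +1
(823545/193239): 823545 mod 193239 = 50589, so (823545/193239) = (50589/193239)
flip (50589/193239) -> (193239/50589): both odd, 50589 mod 4 = 1, 193239 mod 4 = 3, so the flip contributes +1; sign now +1
(193239/50589): 193239 mod 50589 = 41472, so (193239/50589) = (41472/50589)
factor out 2^9: 41472 = 2^9·81; with 50589 mod 8 = 5, (2/50589) = -1; sign now -1; continue with (81/50589)
flip (81/50589) -> (50589/81): both odd, 81 mod 4 = 1, 50589 mod 4 = 1, so the flip contributes +1; sign now -1
(50589/81): 50589 mod 81 = 45, so (50589/81) = (45/81)
flip (45/81) -> (81/45): both odd, 45 mod 4 = 1, 81 mod 4 = 1, so the flip contributes +1; sign now -1
(81/45): 81 mod 45 = 36, so (81/45) = (36/45)
factor out 2^2: 36 = 2^2·9; with 45 mod 8 = 5, (2/45) = -1; sign now -1; continue with (9/45)
flip (9/45) -> (45/9): both odd, 9 mod 4 = 1, 45 mod 4 = 1, so the flip contributes +1; sign now -1
(45/9): 45 mod 9 = 0, so (45/9) = (0/9)
reached (0/9); gcd(a, n) > 1, so (0/9) = 0 and the symbol is 0

0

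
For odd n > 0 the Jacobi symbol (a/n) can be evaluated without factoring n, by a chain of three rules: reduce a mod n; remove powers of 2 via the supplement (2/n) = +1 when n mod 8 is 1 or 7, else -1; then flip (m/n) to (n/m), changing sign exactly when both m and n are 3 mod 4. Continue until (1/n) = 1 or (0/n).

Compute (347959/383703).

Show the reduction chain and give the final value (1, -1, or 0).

1

reciprocity: (347959/383703) = -1·(383703/347959) since 347959 mod 4 = 3, 383703 mod 4 = 3; sign now -1
(383703/347959) = (35744/347959)   [reduce mod 347959]
35744 = 2^5·1117; (2/347959) = +1 since 347959 mod 8 = 7, so (35744/347959) = (+1)^5·(1117/347959); sign now -1
reciprocity: (1117/347959) = +1·(347959/1117) since 1117 mod 4 = 1, 347959 mod 4 = 3; sign now -1
(347959/1117) = (572/1117)   [reduce mod 1117]
572 = 2^2·143; (2/1117) = -1 since 1117 mod 8 = 5, so (572/1117) = (-1)^2·(143/1117); sign now -1
reciprocity: (143/1117) = +1·(1117/143) since 143 mod 4 = 3, 1117 mod 4 = 1; sign now -1
(1117/143) = (116/143)   [reduce mod 143]
116 = 2^2·29; (2/143) = +1 since 143 mod 8 = 7, so (116/143) = (+1)^2·(29/143); sign now -1
reciprocity: (29/143) = +1·(143/29) since 29 mod 4 = 1, 143 mod 4 = 3; sign now -1
(143/29) = (27/29)   [reduce mod 29]
reciprocity: (27/29) = +1·(29/27) since 27 mod 4 = 3, 29 mod 4 = 1; sign now -1
(29/27) = (2/27)   [reduce mod 27]
2 = 2^1·1; (2/27) = -1 since 27 mod 8 = 3, so (2/27) = (-1)^1·(1/27); sign now +1
(1/27) = 1; final value = sign = +1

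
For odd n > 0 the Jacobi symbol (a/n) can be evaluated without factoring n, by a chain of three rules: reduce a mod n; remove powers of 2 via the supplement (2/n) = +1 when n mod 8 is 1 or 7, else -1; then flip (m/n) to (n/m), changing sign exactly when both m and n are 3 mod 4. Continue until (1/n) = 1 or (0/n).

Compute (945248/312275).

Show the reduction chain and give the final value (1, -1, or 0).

-1

(945248/312275) = (8423/312275)   [reduce mod 312275]
reciprocity: (8423/312275) = -1·(312275/8423) since 8423 mod 4 = 3, 312275 mod 4 = 3; sign now -1
(312275/8423) = (624/8423)   [reduce mod 8423]
624 = 2^4·39; (2/8423) = +1 since 8423 mod 8 = 7, so (624/8423) = (+1)^4·(39/8423); sign now -1
reciprocity: (39/8423) = -1·(8423/39) since 39 mod 4 = 3, 8423 mod 4 = 3; sign now +1
(8423/39) = (38/39)   [reduce mod 39]
38 = 2^1·19; (2/39) = +1 since 39 mod 8 = 7, so (38/39) = (+1)^1·(19/39); sign now +1
reciprocity: (19/39) = -1·(39/19) since 19 mod 4 = 3, 39 mod 4 = 3; sign now -1
(39/19) = (1/19)   [reduce mod 19]
(1/19) = 1; final value = sign = -1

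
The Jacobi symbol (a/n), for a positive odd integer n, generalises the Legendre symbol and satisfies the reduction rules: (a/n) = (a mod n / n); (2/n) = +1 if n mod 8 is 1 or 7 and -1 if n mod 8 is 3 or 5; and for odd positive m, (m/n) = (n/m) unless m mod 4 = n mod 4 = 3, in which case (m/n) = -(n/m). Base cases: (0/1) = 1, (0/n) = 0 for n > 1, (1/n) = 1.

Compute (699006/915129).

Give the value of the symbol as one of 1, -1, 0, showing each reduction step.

0

699006 = 2^1·349503; (2/915129) = +1 since 915129 mod 8 = 1, so (699006/915129) = (+1)^1·(349503/915129); sign now +1
reciprocity: (349503/915129) = +1·(915129/349503) since 349503 mod 4 = 3, 915129 mod 4 = 1; sign now +1
(915129/349503) = (216123/349503)   [reduce mod 349503]
reciprocity: (216123/349503) = -1·(349503/216123) since 216123 mod 4 = 3, 349503 mod 4 = 3; sign now -1
(349503/216123) = (133380/216123)   [reduce mod 216123]
133380 = 2^2·33345; (2/216123) = -1 since 216123 mod 8 = 3, so (133380/216123) = (-1)^2·(33345/216123); sign now -1
reciprocity: (33345/216123) = +1·(216123/33345) since 33345 mod 4 = 1, 216123 mod 4 = 3; sign now -1
(216123/33345) = (16053/33345)   [reduce mod 33345]
reciprocity: (16053/33345) = +1·(33345/16053) since 16053 mod 4 = 1, 33345 mod 4 = 1; sign now -1
(33345/16053) = (1239/16053)   [reduce mod 16053]
reciprocity: (1239/16053) = +1·(16053/1239) since 1239 mod 4 = 3, 16053 mod 4 = 1; sign now -1
(16053/1239) = (1185/1239)   [reduce mod 1239]
reciprocity: (1185/1239) = +1·(1239/1185) since 1185 mod 4 = 1, 1239 mod 4 = 3; sign now -1
(1239/1185) = (54/1185)   [reduce mod 1185]
54 = 2^1·27; (2/1185) = +1 since 1185 mod 8 = 1, so (54/1185) = (+1)^1·(27/1185); sign now -1
reciprocity: (27/1185) = +1·(1185/27) since 27 mod 4 = 3, 1185 mod 4 = 1; sign now -1
(1185/27) = (24/27)   [reduce mod 27]
24 = 2^3·3; (2/27) = -1 since 27 mod 8 = 3, so (24/27) = (-1)^3·(3/27); sign now +1
reciprocity: (3/27) = -1·(27/3) since 3 mod 4 = 3, 27 mod 4 = 3; sign now -1
(27/3) = (0/3)   [reduce mod 3]
(0/3) = 0   [gcd(a, n) > 1]; final value = 0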